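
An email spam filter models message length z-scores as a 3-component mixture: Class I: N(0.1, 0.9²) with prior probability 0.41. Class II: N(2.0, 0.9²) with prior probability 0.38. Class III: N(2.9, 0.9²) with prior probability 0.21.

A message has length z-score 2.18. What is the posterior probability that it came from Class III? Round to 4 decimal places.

0.2756

Apply Bayes' rule: the posterior for each component is proportional to its prior times its likelihood at x.
Component likelihoods at x = 2.18:
  p_I = 0.0306784
  p_II = 0.434492
  p_III = 0.32188
Multiply by the mixture weights:
  π_I·p_I = 0.41 × 0.0306784 = 0.0125782
  π_II·p_II = 0.38 × 0.434492 = 0.165107
  π_III·p_III = 0.21 × 0.32188 = 0.0675947
Evidence: 0.0125782 + 0.165107 + 0.0675947 = 0.24528
P(Class III | data) = 0.0675947 / 0.24528 ≈ 0.2756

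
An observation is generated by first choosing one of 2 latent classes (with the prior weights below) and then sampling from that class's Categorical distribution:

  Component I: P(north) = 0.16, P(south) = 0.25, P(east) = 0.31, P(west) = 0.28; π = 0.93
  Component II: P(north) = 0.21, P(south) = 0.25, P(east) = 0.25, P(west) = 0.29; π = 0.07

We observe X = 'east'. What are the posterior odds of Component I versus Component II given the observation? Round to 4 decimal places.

16.4743

Only the two components matter; the odds are (π_i f_i(x)) / (π_j f_j(x)).
Categorical probabilities:
  p_I = P(east | comp) = 0.31
  p_II = P(east | comp) = 0.25
Posterior odds = (π_I·p_I) / (π_II·p_II) = (0.93·0.31) / (0.07·0.25) = 0.2883 / 0.0175 ≈ 16.4743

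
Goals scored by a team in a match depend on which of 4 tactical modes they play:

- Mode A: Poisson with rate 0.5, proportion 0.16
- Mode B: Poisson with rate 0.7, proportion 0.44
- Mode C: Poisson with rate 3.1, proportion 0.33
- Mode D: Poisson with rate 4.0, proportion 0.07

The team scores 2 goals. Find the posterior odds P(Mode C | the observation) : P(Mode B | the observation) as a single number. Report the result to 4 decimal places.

Posterior odds = (P(Z=i) f_i(x)) / (P(Z=j) f_j(x)); the normalising sum cancels.
Poisson probabilities:
  p_A = 0.0758163
  p_B = 0.121663
  p_C = 0.216461
  p_D = 0.146525
Posterior odds = (P(Z=C)·p_C) / (P(Z=B)·p_B) = (0.33·0.216461) / (0.44·0.121663) = 0.0714323 / 0.0535319 ≈ 1.3344

1.3344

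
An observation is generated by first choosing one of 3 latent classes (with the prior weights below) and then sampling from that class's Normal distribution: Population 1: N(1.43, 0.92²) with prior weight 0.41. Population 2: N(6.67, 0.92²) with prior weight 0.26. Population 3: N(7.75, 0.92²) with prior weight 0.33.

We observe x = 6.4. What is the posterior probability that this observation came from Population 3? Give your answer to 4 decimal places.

Apply Bayes' rule: the posterior for each component is proportional to its prior times its likelihood at x.
Evaluate each component's likelihood at the observed value:
  p_1 = (1/(0.92·√(2π)))·exp(−(6.4−1.43)²/(2·0.92²)) = 0.433633·exp(-14.59174) = 1.99531e-07
  p_2 = (1/(0.92·√(2π)))·exp(−(6.4−6.67)²/(2·0.92²)) = 0.433633·exp(-0.04306) = 0.415355
  p_3 = (1/(0.92·√(2π)))·exp(−(6.4−7.75)²/(2·0.92²)) = 0.433633·exp(-1.07662) = 0.147759
Unnormalised posteriors:
  π_1·p_1 = 0.41 × 1.99531e-07 = 8.18075e-08
  π_2·p_2 = 0.26 × 0.415355 = 0.107992
  π_3·p_3 = 0.33 × 0.147759 = 0.0487603
Marginal: 8.18075e-08 + 0.107992 + 0.0487603 = 0.156753
P(Population 3 | data) ≈ 0.3111

0.3111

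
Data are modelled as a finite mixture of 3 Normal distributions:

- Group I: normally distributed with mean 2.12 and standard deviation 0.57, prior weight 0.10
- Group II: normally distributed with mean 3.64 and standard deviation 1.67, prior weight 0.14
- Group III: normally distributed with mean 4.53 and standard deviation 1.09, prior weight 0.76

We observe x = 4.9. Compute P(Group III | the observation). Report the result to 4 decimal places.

The responsibility of component k is P(Z=k) f_k(x) divided by Σ_j P(Z=j) f_j(x).
Normal densities:
  f_I = (1/(0.57·√(2π)))·exp(−(4.9−2.12)²/(2·0.57²)) = 0.699899·exp(-11.89351) = 4.78356e-06
  f_II = (1/(1.67·√(2π)))·exp(−(4.9−3.64)²/(2·1.67²)) = 0.238888·exp(-0.28463) = 0.179714
  f_III = (1/(1.09·√(2π)))·exp(−(4.9−4.53)²/(2·1.09²)) = 0.366002·exp(-0.05761) = 0.345512
Weight by the priors:
  P(Z=I)·f_I = 0.10 × 4.78356e-06 = 4.78356e-07
  P(Z=II)·f_II = 0.14 × 0.179714 = 0.0251599
  P(Z=III)·f_III = 0.76 × 0.345512 = 0.262589
Sum: 4.78356e-07 + 0.0251599 + 0.262589 = 0.287749
P(Group III | x) = 0.262589 / 0.287749 ≈ 0.9126

0.9126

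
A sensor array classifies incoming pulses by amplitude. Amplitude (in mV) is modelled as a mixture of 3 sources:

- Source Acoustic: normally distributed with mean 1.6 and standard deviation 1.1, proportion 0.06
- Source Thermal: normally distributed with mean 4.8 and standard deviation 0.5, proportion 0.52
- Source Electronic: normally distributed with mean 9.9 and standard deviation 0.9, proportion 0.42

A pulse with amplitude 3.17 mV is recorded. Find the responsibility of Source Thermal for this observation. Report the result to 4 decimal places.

0.2063

Apply Bayes' rule: the posterior for each component is proportional to its prior times its likelihood at x.
Evaluate each component's likelihood at the observed value:
  f_Acoustic = 0.130968
  f_Thermal = 0.00392813
  f_Electronic = 3.19456e-13
Prior × likelihood for each component:
  π_Acoustic·f_Acoustic = 0.06 × 0.130968 = 0.00785808
  π_Thermal·f_Thermal = 0.52 × 0.00392813 = 0.00204263
  π_Electronic·f_Electronic = 0.42 × 3.19456e-13 = 1.34171e-13
Normaliser: 0.00785808 + 0.00204263 + 1.34171e-13 = 0.00990071
So the posterior for Source Thermal is 0.00204263 / 0.00990071 ≈ 0.2063.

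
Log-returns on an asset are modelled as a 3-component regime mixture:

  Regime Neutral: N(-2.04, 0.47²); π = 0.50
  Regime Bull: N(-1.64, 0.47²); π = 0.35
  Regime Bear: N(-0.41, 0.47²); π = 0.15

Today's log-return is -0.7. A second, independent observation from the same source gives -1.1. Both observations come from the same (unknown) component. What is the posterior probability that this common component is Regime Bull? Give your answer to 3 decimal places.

0.361

By Bayes' theorem, P(k | x) = π_k f_k(x) / Σ_j π_j f_j(x).
Since both observations come from the same component, the likelihood for component k is f_k(x₁)·f_k(x₂).
  L_Neutral = [0.0145786] × [0.114874] = 0.00167471
  L_Bull = [0.114874] × [0.438698] = 0.0503952
  L_Bear = [0.701683] × [0.288935] = 0.202741
Multiply by the mixture weights:
  π_Neutral·L_Neutral = 0.50 × 0.00167471 = 0.000837356
  π_Bull·L_Bull = 0.35 × 0.0503952 = 0.0176383
  π_Bear·L_Bear = 0.15 × 0.202741 = 0.0304111
Normaliser: 0.000837356 + 0.0176383 + 0.0304111 = 0.0488868
P(Regime Bull | data) = 0.0176383 / 0.0488868 ≈ 0.361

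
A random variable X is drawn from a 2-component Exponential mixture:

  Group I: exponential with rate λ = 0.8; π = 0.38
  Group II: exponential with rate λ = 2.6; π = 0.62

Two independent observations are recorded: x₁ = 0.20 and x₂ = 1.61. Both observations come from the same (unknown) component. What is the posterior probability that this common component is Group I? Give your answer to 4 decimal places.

The responsibility of component k is π_k f_k(x) divided by Σ_j π_j f_j(x).
Since both observations come from the same component, the likelihood for component k is f_k(x₁)·f_k(x₂).
  L_I = [0.8·e^(−0.8·0.20) = 0.8·e^(−0.1600) = 0.681715] × [0.220658] = 0.150426
  L_II = [2.6·e^(−2.6·0.20) = 2.6·e^(−0.5200) = 1.54575] × [0.0395382] = 0.0611163
Multiply by the mixture weights:
  π_I·L_I = 0.38 × 0.150426 = 0.0571617
  π_II·L_II = 0.62 × 0.0611163 = 0.0378921
Marginal: 0.0571617 + 0.0378921 = 0.0950538
P(Group I | x) ≈ 0.6014

0.6014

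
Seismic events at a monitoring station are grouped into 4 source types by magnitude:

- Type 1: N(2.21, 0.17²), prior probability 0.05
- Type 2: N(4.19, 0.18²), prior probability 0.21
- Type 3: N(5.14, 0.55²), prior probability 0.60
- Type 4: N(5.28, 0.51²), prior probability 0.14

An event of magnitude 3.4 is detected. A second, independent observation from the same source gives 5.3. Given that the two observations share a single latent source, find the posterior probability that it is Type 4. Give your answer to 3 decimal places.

0.045

P(component k | x) = P(Z=k)·f_k(x) / marginal(x), where marginal(x) = Σ_j P(Z=j)·f_j(x).
Since both observations come from the same component, the likelihood for component k is f_k(x₁)·f_k(x₂).
  f_1 = [5.37336e-11] × [4.25078e-72] = 2.2841e-82
  f_2 = [0.000145503] × [1.22465e-08] = 1.7819e-12
  f_3 = [0.00486641] × [0.695297] = 0.0033836
  f_4 = [0.000876211] × [0.781639] = 0.00068488
Unnormalised posteriors:
  P(Z=1)·f_1 = 0.05 × 2.2841e-82 = 1.14205e-83
  P(Z=2)·f_2 = 0.21 × 1.7819e-12 = 3.74199e-13
  P(Z=3)·f_3 = 0.60 × 0.0033836 = 0.00203016
  P(Z=4)·f_4 = 0.14 × 0.00068488 = 9.58832e-05
Marginal: 1.14205e-83 + 3.74199e-13 + 0.00203016 + 9.58832e-05 = 0.00212604
So the posterior for Type 4 is 9.58832e-05 / 0.00212604 ≈ 0.045.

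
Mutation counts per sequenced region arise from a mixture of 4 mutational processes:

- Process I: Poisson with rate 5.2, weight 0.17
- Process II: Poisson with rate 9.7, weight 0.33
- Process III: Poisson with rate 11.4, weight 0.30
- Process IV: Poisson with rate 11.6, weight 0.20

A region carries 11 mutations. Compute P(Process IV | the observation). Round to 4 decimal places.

Apply Bayes' rule: the posterior for each component is proportional to its prior times its likelihood at x.
Poisson probabilities:
  p_I = 0.0103884
  p_II = 0.109819
  p_III = 0.118533
  p_IV = 0.117508
Unnormalised posteriors:
  w_I·p_I = 0.17 × 0.0103884 = 0.00176603
  w_II·p_II = 0.33 × 0.109819 = 0.0362402
  w_III·p_III = 0.30 × 0.118533 = 0.03556
  w_IV·p_IV = 0.20 × 0.117508 = 0.0235015
Marginal: 0.00176603 + 0.0362402 + 0.03556 + 0.0235015 = 0.0970678
P(Process IV | data) ≈ 0.2421

0.2421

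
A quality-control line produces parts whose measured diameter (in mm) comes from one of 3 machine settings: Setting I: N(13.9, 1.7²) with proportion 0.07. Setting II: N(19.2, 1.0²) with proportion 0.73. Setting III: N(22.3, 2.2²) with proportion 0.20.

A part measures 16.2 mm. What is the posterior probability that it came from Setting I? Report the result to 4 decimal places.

Posterior ∝ prior × likelihood, so P(k | x) ∝ w_k f_k(x); normalise over all components.
Component likelihoods at x = 16.2 mm:
  L_I = (1/(1.7·√(2π)))·exp(−(16.2−13.9)²/(2·1.7²)) = 0.234672·exp(-0.91522) = 0.0939689
  L_II = (1/(1.0·√(2π)))·exp(−(16.2−19.2)²/(2·1.0²)) = 0.398942·exp(-4.50000) = 0.00443185
  L_III = (1/(2.2·√(2π)))·exp(−(16.2−22.3)²/(2·2.2²)) = 0.181337·exp(-3.84401) = 0.003882
Unnormalised posteriors:
  w_I·L_I = 0.07 × 0.0939689 = 0.00657782
  w_II·L_II = 0.73 × 0.00443185 = 0.00323525
  w_III·L_III = 0.20 × 0.003882 = 0.0007764
Evidence: 0.00657782 + 0.00323525 + 0.0007764 = 0.0105895
So the posterior for Setting I is 0.00657782 / 0.0105895 ≈ 0.6212.

0.6212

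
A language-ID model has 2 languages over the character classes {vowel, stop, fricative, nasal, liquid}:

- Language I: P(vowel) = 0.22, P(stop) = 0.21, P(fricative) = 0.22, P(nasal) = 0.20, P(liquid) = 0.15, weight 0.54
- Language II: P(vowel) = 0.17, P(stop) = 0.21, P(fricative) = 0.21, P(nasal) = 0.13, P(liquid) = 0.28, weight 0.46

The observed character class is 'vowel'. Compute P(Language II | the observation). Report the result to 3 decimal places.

0.397

Posterior ∝ prior × likelihood, so P(k | x) ∝ P(Z=k) f_k(x); normalise over all components.
Categorical probabilities:
  p_I = P(vowel | comp) = 0.22
  p_II = P(vowel | comp) = 0.17
Weight by the priors:
  P(Z=I)·p_I = 0.54 × 0.22 = 0.1188
  P(Z=II)·p_II = 0.46 × 0.17 = 0.0782
Marginal: 0.1188 + 0.0782 = 0.197
So the posterior for Language II is 0.0782 / 0.197 ≈ 0.397.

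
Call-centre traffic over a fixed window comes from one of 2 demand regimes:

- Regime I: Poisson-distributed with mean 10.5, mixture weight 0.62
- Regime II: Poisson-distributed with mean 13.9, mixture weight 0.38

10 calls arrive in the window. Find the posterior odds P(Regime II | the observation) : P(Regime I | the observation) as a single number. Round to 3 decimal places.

0.338

Since P(k|x) ∝ P(Z=k) f_k(x), the posterior odds are P(Z=i) f_i(x) / (P(Z=j) f_j(x)).
Evaluate each component's likelihood at the observed value:
  p_I = e^(−10.5)·10.5^10/10! = 0.123606
  p_II = e^(−13.9)·13.9^10/10! = 0.0681854
Posterior odds = (P(Z=II)·p_II) / (P(Z=I)·p_I) = (0.38·0.0681854) / (0.62·0.123606) = 0.0259105 / 0.0766354 ≈ 0.338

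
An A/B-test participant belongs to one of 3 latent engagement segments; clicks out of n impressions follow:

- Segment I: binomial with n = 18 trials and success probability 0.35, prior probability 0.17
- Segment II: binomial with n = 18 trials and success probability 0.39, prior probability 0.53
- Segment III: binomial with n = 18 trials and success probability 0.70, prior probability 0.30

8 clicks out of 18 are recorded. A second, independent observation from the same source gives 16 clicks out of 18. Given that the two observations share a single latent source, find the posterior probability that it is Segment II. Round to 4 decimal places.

Posterior ∝ prior × likelihood, so P(k | x) ∝ π_k f_k(x); normalise over all components.
Since both observations come from the same component, the likelihood for component k is f_k(x₁)·f_k(x₂).
  p_I = [C(18,8)·0.35^8·0.65^10 = 43758·0.000225188·0.0134627 = 0.132659] × [3.27798e-06] = 4.34853e-07
  p_II = [C(18,8)·0.39^8·0.61^10 = 43758·0.000535201·0.00713343 = 0.16706] × [1.63074e-05] = 2.72432e-06
  p_III = [C(18,8)·0.70^8·0.30^10 = 43758·0.057648·5.9049e-06 = 0.0148955] × [0.0457617] = 0.000681643
Prior × likelihood for each component:
  π_I·p_I = 0.17 × 4.34853e-07 = 7.3925e-08
  π_II·p_II = 0.53 × 2.72432e-06 = 1.44389e-06
  π_III·p_III = 0.30 × 0.000681643 = 0.000204493
Sum: 7.3925e-08 + 1.44389e-06 + 0.000204493 = 0.000206011
So the posterior for Segment II is 1.44389e-06 / 0.000206011 ≈ 0.0070.

0.0070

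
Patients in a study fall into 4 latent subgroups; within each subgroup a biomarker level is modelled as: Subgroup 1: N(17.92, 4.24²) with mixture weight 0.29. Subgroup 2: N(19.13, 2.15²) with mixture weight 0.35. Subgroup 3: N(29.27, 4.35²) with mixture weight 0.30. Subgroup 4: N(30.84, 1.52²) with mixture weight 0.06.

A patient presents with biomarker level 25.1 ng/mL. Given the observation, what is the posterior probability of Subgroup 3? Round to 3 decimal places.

0.688

P(component k | x) = w_k·f_k(x) / marginal(x), where marginal(x) = Σ_j w_j·f_j(x).
Normal densities:
  L_1 = (1/(4.24·√(2π)))·exp(−(25.1−17.92)²/(2·4.24²)) = 0.094090·exp(-1.43380) = 0.0224313
  L_2 = (1/(2.15·√(2π)))·exp(−(25.1−19.13)²/(2·2.15²)) = 0.185555·exp(-3.85515) = 0.00392825
  L_3 = (1/(4.35·√(2π)))·exp(−(25.1−29.27)²/(2·4.35²)) = 0.091711·exp(-0.45948) = 0.0579259
  L_4 = (1/(1.52·√(2π)))·exp(−(25.1−30.84)²/(2·1.52²)) = 0.262462·exp(-7.13028) = 0.000210099
Prior × likelihood for each component:
  w_1·L_1 = 0.29 × 0.0224313 = 0.00650508
  w_2·L_2 = 0.35 × 0.00392825 = 0.00137489
  w_3·L_3 = 0.30 × 0.0579259 = 0.0173778
  w_4·L_4 = 0.06 × 0.000210099 = 1.2606e-05
Normaliser: 0.00650508 + 0.00137489 + 0.0173778 + 1.2606e-05 = 0.0252703
P(Subgroup 3 | data) ≈ 0.688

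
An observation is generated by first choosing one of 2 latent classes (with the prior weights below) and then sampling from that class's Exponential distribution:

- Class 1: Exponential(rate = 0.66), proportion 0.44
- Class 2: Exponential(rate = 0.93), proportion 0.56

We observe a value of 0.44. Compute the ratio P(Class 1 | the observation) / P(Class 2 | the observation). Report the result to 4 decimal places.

0.6279

Since P(k|x) ∝ π_k f_k(x), the posterior odds are π_i f_i(x) / (π_j f_j(x)).
Evaluate each component's likelihood at the observed value:
  p_1 = 0.66·e^(−0.66·0.44) = 0.66·e^(−0.2904) = 0.493656
  p_2 = 0.93·e^(−0.93·0.44) = 0.93·e^(−0.4092) = 0.617689
Posterior odds = (π_1·p_1) / (π_2·p_2) = (0.44·0.493656) / (0.56·0.617689) = 0.217209 / 0.345906 ≈ 0.6279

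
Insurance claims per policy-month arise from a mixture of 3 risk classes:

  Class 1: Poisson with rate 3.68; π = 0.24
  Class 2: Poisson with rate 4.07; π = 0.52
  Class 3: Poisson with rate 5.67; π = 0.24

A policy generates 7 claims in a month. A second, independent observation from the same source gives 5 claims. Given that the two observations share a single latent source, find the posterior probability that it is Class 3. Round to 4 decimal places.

The responsibility of component k is w_k f_k(x) divided by Σ_j w_j f_j(x).
Since both observations come from the same component, the likelihood for component k is f_k(x₁)·f_k(x₂).
  p_1 = [e^(−3.68)·3.68^7/7! = 0.0457405] × [0.141858] = 0.00648865
  p_2 = [e^(−4.07)·4.07^7/7! = 0.0626833] × [0.158932] = 0.0099624
  p_3 = [e^(−5.67)·5.67^7/7! = 0.128885] × [0.168378] = 0.0217013
Multiply by the mixture weights:
  w_1·p_1 = 0.24 × 0.00648865 = 0.00155728
  w_2·p_2 = 0.52 × 0.0099624 = 0.00518045
  w_3·p_3 = 0.24 × 0.0217013 = 0.00520831
Normaliser: 0.00155728 + 0.00518045 + 0.00520831 = 0.011946
So the posterior for Class 3 is 0.00520831 / 0.011946 ≈ 0.4360.

0.4360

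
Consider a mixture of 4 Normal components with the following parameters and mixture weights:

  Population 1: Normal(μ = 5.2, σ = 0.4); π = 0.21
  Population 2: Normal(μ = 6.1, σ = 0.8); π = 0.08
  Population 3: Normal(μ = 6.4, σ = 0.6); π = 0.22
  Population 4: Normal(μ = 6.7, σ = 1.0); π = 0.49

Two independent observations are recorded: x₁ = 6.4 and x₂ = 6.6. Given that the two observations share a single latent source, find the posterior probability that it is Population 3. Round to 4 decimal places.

0.5071

Apply Bayes' rule: the posterior for each component is proportional to its prior times its likelihood at x.
Since both observations come from the same component, the likelihood for component k is f_k(x₁)·f_k(x₂).
  L_1 = [(1/(0.4·√(2π)))·exp(−(6.4−5.2)²/(2·0.4²)) = 0.997356·exp(-4.50000) = 0.0110796] × [0.00218171] = 2.41725e-05
  L_2 = [(1/(0.8·√(2π)))·exp(−(6.4−6.1)²/(2·0.8²)) = 0.498678·exp(-0.07031) = 0.464819] × [0.410201] = 0.190669
  L_3 = [(1/(0.6·√(2π)))·exp(−(6.4−6.4)²/(2·0.6²)) = 0.664904·exp(-0.00000) = 0.664904] × [0.628972] = 0.418206
  L_4 = [(1/(1.0·√(2π)))·exp(−(6.4−6.7)²/(2·1.0²)) = 0.398942·exp(-0.04500) = 0.381388] × [0.396953] = 0.151393
Multiply by the mixture weights:
  P(Z=1)·L_1 = 0.21 × 2.41725e-05 = 5.07622e-06
  P(Z=2)·L_2 = 0.08 × 0.190669 = 0.0152535
  P(Z=3)·L_3 = 0.22 × 0.418206 = 0.0920053
  P(Z=4)·L_4 = 0.49 × 0.151393 = 0.0741825
Normaliser: 5.07622e-06 + 0.0152535 + 0.0920053 + 0.0741825 = 0.181446
So the posterior for Population 3 is 0.0920053 / 0.181446 ≈ 0.5071.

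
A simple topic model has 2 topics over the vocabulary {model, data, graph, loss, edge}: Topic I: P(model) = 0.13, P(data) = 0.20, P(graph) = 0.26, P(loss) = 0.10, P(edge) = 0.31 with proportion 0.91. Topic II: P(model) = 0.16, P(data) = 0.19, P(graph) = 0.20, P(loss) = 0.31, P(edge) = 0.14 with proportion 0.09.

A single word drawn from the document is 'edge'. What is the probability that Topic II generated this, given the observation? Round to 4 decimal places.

0.0428

Posterior ∝ prior × likelihood, so P(k | x) ∝ P(Z=k) f_k(x); normalise over all components.
Evaluate each component's likelihood at the observed value:
  f_I = P(edge | comp) = 0.31
  f_II = P(edge | comp) = 0.14
Prior × likelihood for each component:
  P(Z=I)·f_I = 0.91 × 0.31 = 0.2821
  P(Z=II)·f_II = 0.09 × 0.14 = 0.0126
Normaliser: 0.2821 + 0.0126 = 0.2947
P(Topic II | x) = 0.0126 / 0.2947 ≈ 0.0428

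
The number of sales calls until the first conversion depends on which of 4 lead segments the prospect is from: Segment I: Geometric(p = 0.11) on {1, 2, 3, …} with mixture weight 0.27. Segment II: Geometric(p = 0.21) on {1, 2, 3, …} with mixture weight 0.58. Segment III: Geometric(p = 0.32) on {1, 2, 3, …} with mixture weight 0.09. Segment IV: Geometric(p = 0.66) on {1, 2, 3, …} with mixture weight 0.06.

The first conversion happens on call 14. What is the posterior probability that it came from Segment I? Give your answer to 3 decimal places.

0.526

By Bayes' theorem, P(k | x) = π_k f_k(x) / Σ_j π_j f_j(x).
Evaluate each component's likelihood at the observed value:
  f_I = 0.11·(1−0.11)^13 = 0.11·0.219821 = 0.0241804
  f_II = 0.21·(1−0.21)^13 = 0.21·0.0466823 = 0.00980328
  f_III = 0.32·(1−0.32)^13 = 0.32·0.00664685 = 0.00212699
  f_IV = 0.66·(1−0.66)^13 = 0.66·8.11383e-07 = 5.35513e-07
Unnormalised posteriors:
  π_I·f_I = 0.27 × 0.0241804 = 0.0065287
  π_II·f_II = 0.58 × 0.00980328 = 0.0056859
  π_III·f_III = 0.09 × 0.00212699 = 0.000191429
  π_IV·f_IV = 0.06 × 5.35513e-07 = 3.21308e-08
Evidence: 0.0065287 + 0.0056859 + 0.000191429 + 3.21308e-08 = 0.0124061
P(Segment I | data) ≈ 0.526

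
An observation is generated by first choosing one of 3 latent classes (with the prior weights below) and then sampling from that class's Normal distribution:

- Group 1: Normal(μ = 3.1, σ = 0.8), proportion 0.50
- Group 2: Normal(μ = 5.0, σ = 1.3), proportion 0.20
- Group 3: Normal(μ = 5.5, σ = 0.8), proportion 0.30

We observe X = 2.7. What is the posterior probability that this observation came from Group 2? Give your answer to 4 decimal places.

By Bayes' theorem, P(k | x) = π_k f_k(x) / Σ_j π_j f_j(x).
Normal densities:
  f_1 = (1/(0.8·√(2π)))·exp(−(2.7−3.1)²/(2·0.8²)) = 0.498678·exp(-0.12500) = 0.440082
  f_2 = (1/(1.3·√(2π)))·exp(−(2.7−5.0)²/(2·1.3²)) = 0.306879·exp(-1.56509) = 0.064159
  f_3 = (1/(0.8·√(2π)))·exp(−(2.7−5.5)²/(2·0.8²)) = 0.498678·exp(-6.12500) = 0.00109085
Weight by the priors:
  π_1·f_1 = 0.50 × 0.440082 = 0.220041
  π_2·f_2 = 0.20 × 0.064159 = 0.0128318
  π_3·f_3 = 0.30 × 0.00109085 = 0.000327256
Sum: 0.220041 + 0.0128318 + 0.000327256 = 0.2332
So the posterior for Group 2 is 0.0128318 / 0.2332 ≈ 0.0550.

0.0550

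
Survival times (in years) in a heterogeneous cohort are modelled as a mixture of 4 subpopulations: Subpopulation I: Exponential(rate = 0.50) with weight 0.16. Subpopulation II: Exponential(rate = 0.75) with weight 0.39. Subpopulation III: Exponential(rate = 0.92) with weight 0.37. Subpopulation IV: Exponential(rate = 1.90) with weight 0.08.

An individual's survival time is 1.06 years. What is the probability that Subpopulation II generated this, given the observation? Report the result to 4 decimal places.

0.4029

Posterior ∝ prior × likelihood, so P(k | x) ∝ w_k f_k(x); normalise over all components.
Evaluate each component's likelihood at the observed value:
  p_I = 0.50·e^(−0.50·1.06) = 0.50·e^(−0.5300) = 0.294302
  p_II = 0.75·e^(−0.75·1.06) = 0.75·e^(−0.7950) = 0.338686
  p_III = 0.92·e^(−0.92·1.06) = 0.92·e^(−0.9752) = 0.346948
  p_IV = 1.90·e^(−1.90·1.06) = 1.90·e^(−2.0140) = 0.253562
Unnormalised posteriors:
  w_I·p_I = 0.16 × 0.294302 = 0.0470884
  w_II·p_II = 0.39 × 0.338686 = 0.132088
  w_III·p_III = 0.37 × 0.346948 = 0.128371
  w_IV·p_IV = 0.08 × 0.253562 = 0.020285
Sum: 0.0470884 + 0.132088 + 0.128371 + 0.020285 = 0.327831
P(Subpopulation II | data) = 0.132088 / 0.327831 ≈ 0.4029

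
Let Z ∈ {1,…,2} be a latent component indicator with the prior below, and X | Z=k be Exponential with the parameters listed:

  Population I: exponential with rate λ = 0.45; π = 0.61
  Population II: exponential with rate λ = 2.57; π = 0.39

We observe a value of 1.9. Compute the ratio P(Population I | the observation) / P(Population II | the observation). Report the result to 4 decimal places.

Only the two components matter; the odds are (π_i f_i(x)) / (π_j f_j(x)).
Component likelihoods at x = 1.9:
  p_I = 0.45·e^(−0.45·1.9) = 0.45·e^(−0.8550) = 0.191377
  p_II = 2.57·e^(−2.57·1.9) = 2.57·e^(−4.8830) = 0.0194658
0.11674 / 0.00759168 ≈ 15.3774

15.3774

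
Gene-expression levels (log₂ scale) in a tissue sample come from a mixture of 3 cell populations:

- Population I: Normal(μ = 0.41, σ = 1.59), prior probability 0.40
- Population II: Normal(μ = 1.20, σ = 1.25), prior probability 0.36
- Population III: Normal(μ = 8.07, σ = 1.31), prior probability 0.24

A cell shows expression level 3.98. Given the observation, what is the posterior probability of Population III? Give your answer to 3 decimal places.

0.030

P(component k | x) = w_k·f_k(x) / marginal(x), where marginal(x) = Σ_j w_j·f_j(x).
Evaluate each component's likelihood at the observed value:
  p_I = 0.0201748
  p_II = 0.0269123
  p_III = 0.00232779
Prior × likelihood for each component:
  w_I·p_I = 0.40 × 0.0201748 = 0.00806992
  w_II·p_II = 0.36 × 0.0269123 = 0.00968845
  w_III·p_III = 0.24 × 0.00232779 = 0.000558669
Sum: 0.00806992 + 0.00968845 + 0.000558669 = 0.018317
So the posterior for Population III is 0.000558669 / 0.018317 ≈ 0.030.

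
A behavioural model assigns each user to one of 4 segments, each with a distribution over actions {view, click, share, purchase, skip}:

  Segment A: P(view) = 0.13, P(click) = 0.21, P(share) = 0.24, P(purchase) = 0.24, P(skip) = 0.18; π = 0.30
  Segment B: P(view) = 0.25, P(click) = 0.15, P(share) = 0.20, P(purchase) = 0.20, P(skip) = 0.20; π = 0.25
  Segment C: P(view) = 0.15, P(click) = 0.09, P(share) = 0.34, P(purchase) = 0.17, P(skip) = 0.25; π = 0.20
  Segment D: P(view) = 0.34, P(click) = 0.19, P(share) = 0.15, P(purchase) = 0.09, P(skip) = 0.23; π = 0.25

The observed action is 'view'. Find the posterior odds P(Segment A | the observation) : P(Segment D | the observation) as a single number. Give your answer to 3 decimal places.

0.459

Only the two components matter; the odds are (π_i f_i(x)) / (π_j f_j(x)).
Evaluate each component's likelihood at the observed value:
  f_A = P(view | comp) = 0.13
  f_B = P(view | comp) = 0.25
  f_C = P(view | comp) = 0.15
  f_D = P(view | comp) = 0.34
Posterior odds = (π_A·f_A) / (π_D·f_D) = (0.30·0.13) / (0.25·0.34) = 0.039 / 0.085 ≈ 0.459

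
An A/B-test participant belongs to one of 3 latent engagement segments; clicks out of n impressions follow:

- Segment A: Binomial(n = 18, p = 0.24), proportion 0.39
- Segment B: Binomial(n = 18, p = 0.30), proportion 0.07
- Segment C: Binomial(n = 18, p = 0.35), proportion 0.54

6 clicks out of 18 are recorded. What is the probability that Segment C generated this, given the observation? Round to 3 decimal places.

0.619

Apply Bayes' rule: the posterior for each component is proportional to its prior times its likelihood at x.
Binomial probabilities:
  p_A = 0.131735
  p_B = 0.187316
  p_C = 0.194107
Weight by the priors:
  w_A·p_A = 0.39 × 0.131735 = 0.0513768
  w_B·p_B = 0.07 × 0.187316 = 0.0131121
  w_C·p_C = 0.54 × 0.194107 = 0.104818
Evidence: 0.0513768 + 0.0131121 + 0.104818 = 0.169306
P(Segment C | data) ≈ 0.619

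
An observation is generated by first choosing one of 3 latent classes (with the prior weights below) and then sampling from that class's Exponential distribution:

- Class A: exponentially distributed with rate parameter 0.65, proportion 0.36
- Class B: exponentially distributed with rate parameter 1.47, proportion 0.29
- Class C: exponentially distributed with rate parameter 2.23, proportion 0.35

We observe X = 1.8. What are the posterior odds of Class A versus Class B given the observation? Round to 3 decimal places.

2.402

Since P(k|x) ∝ π_k f_k(x), the posterior odds are π_i f_i(x) / (π_j f_j(x)).
Exponential densities:
  f_A = 0.201739
  f_B = 0.104274
  f_C = 0.040276
Odds = (0.36/0.29) × (0.201739/0.104274) = 1.24138 × 1.9347 ≈ 2.402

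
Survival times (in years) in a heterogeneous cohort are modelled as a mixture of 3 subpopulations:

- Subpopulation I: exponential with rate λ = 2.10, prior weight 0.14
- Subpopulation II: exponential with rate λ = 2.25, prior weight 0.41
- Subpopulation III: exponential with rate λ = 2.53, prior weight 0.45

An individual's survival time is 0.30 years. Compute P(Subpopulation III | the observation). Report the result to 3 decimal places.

0.460

The responsibility of component k is π_k f_k(x) divided by Σ_j π_j f_j(x).
Evaluate each component's likelihood at the observed value:
  L_I = 2.10·e^(−2.10·0.30) = 2.10·e^(−0.6300) = 1.11844
  L_II = 2.25·e^(−2.25·0.30) = 2.25·e^(−0.6750) = 1.1456
  L_III = 2.53·e^(−2.53·0.30) = 2.53·e^(−0.7590) = 1.18438
Unnormalised posteriors:
  π_I·L_I = 0.14 × 1.11844 = 0.156582
  π_II·L_II = 0.41 × 1.1456 = 0.469697
  π_III·L_III = 0.45 × 1.18438 = 0.532971
Denominator: 0.156582 + 0.469697 + 0.532971 = 1.15925
Responsibility of Subpopulation III: 0.532971 / 1.15925 ≈ 0.460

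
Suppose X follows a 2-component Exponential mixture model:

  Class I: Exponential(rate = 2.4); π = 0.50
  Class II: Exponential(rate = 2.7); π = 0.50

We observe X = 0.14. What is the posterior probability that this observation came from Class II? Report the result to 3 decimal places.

0.519

Posterior ∝ prior × likelihood, so P(k | x) ∝ π_k f_k(x); normalise over all components.
Exponential densities:
  f_I = 2.4·e^(−2.4·0.14) = 2.4·e^(−0.3360) = 1.7151
  f_II = 2.7·e^(−2.7·0.14) = 2.7·e^(−0.3780) = 1.85012
Multiply by the mixture weights:
  π_I·f_I = 0.50 × 1.7151 = 0.857548
  π_II·f_II = 0.50 × 1.85012 = 0.925061
Sum: 0.857548 + 0.925061 = 1.78261
Responsibility of Class II: 0.925061 / 1.78261 ≈ 0.519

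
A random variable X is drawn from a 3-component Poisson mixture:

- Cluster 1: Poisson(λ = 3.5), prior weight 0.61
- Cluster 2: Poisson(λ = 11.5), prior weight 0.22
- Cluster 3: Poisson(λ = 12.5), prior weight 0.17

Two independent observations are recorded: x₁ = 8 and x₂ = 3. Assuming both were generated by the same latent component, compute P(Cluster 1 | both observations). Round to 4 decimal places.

Posterior ∝ prior × likelihood, so P(k | x) ∝ π_k f_k(x); normalise over all components.
Since both observations come from the same component, the likelihood for component k is f_k(x₁)·f_k(x₂).
  f_1 = [0.0168653] × [0.215785] = 0.00363928
  f_2 = [0.0768556] × [0.00256777] = 0.000197347
  f_3 = [0.0550907] × [0.0012131] = 6.68307e-05
Weight by the priors:
  π_1·f_1 = 0.61 × 0.00363928 = 0.00221996
  π_2·f_2 = 0.22 × 0.000197347 = 4.34164e-05
  π_3·f_3 = 0.17 × 6.68307e-05 = 1.13612e-05
Denominator: 0.00221996 + 4.34164e-05 + 1.13612e-05 = 0.00227474
Responsibility of Cluster 1: 0.00221996 / 0.00227474 ≈ 0.9759

0.9759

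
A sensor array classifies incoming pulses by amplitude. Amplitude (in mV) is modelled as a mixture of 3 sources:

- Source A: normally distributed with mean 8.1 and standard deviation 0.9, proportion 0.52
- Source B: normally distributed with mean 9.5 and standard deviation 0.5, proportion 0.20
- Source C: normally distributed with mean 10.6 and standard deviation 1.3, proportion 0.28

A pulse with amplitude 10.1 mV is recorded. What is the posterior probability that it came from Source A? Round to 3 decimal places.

0.110

The responsibility of component k is w_k f_k(x) divided by Σ_j w_j f_j(x).
Evaluate each component's likelihood at the observed value:
  f_A = 0.0375263
  f_B = 0.388372
  f_C = 0.285
Prior × likelihood for each component:
  w_A·f_A = 0.52 × 0.0375263 = 0.0195137
  w_B·f_B = 0.20 × 0.388372 = 0.0776744
  w_C·f_C = 0.28 × 0.285 = 0.0797999
Sum: 0.0195137 + 0.0776744 + 0.0797999 = 0.176988
P(Source A | data) = 0.0195137 / 0.176988 ≈ 0.110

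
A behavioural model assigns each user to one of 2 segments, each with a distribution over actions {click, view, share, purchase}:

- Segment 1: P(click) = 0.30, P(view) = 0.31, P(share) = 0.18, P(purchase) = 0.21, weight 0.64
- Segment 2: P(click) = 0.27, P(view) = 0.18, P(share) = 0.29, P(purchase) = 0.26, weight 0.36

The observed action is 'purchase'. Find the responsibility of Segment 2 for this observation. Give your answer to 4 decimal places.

0.4105

Apply Bayes' rule: the posterior for each component is proportional to its prior times its likelihood at x.
Evaluate each component's likelihood at the observed value:
  L_1 = P(purchase | comp) = 0.21
  L_2 = P(purchase | comp) = 0.26
Unnormalised posteriors:
  π_1·L_1 = 0.64 × 0.21 = 0.1344
  π_2·L_2 = 0.36 × 0.26 = 0.0936
Marginal: 0.1344 + 0.0936 = 0.228
P(Segment 2 | x) = 0.0936 / 0.228 ≈ 0.4105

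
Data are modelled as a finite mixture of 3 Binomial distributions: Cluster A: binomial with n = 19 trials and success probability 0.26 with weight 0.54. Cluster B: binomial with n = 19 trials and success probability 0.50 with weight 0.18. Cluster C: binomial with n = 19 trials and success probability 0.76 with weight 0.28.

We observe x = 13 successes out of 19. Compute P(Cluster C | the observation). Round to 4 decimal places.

P(component k | x) = π_k·f_k(x) / marginal(x), where marginal(x) = Σ_j π_j·f_j(x).
Evaluate each component's likelihood at the observed value:
  L_A = C(19,13)·0.26^13·0.74^6 = 27132·2.48115e-08·0.164206 = 0.000110542
  L_B = C(19,13)·0.50^13·0.50^6 = 27132·0.00012207·0.015625 = 0.0517502
  L_C = C(19,13)·0.76^13·0.24^6 = 27132·0.0282213·0.000191103 = 0.146328
Weight by the priors:
  π_A·L_A = 0.54 × 0.000110542 = 5.96925e-05
  π_B·L_B = 0.18 × 0.0517502 = 0.00931503
  π_C·L_C = 0.28 × 0.146328 = 0.0409717
Marginal: 5.96925e-05 + 0.00931503 + 0.0409717 = 0.0503464
So the posterior for Cluster C is 0.0409717 / 0.0503464 ≈ 0.8138.

0.8138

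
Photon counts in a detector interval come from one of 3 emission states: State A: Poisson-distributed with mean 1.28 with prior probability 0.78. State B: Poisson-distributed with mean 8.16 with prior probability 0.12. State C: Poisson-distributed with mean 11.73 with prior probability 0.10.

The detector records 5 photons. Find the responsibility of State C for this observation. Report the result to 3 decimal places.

The responsibility of component k is π_k f_k(x) divided by Σ_j π_j f_j(x).
Component likelihoods at x = 5 photons:
  f_A = e^(−1.28)·1.28^5/5! = 0.00796107
  f_B = e^(−8.16)·8.16^5/5! = 0.086184
  f_C = e^(−11.73)·11.73^5/5! = 0.0148948
Weight by the priors:
  π_A·f_A = 0.78 × 0.00796107 = 0.00620964
  π_B·f_B = 0.12 × 0.086184 = 0.0103421
  π_C·f_C = 0.10 × 0.0148948 = 0.00148948
Sum: 0.00620964 + 0.0103421 + 0.00148948 = 0.0180412
So the posterior for State C is 0.00148948 / 0.0180412 ≈ 0.083.

0.083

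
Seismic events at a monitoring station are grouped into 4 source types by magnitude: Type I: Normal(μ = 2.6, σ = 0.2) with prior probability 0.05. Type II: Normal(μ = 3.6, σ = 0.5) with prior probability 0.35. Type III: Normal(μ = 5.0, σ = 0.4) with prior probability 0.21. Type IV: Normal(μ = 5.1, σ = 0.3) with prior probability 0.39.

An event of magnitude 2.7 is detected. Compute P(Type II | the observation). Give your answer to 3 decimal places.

0.386

Apply Bayes' rule: the posterior for each component is proportional to its prior times its likelihood at x.
Component likelihoods at x = 2.7:
  f_I = (1/(0.2·√(2π)))·exp(−(2.7−2.6)²/(2·0.2²)) = 1.994711·exp(-0.12500) = 1.76033
  f_II = (1/(0.5·√(2π)))·exp(−(2.7−3.6)²/(2·0.5²)) = 0.797885·exp(-1.62000) = 0.1579
  f_III = (1/(0.4·√(2π)))·exp(−(2.7−5.0)²/(2·0.4²)) = 0.997356·exp(-16.53125) = 6.59811e-08
  f_IV = (1/(0.3·√(2π)))·exp(−(2.7−5.1)²/(2·0.3²)) = 1.329808·exp(-32.00000) = 1.68409e-14
Weight by the priors:
  w_I·f_I = 0.05 × 1.76033 = 0.0880163
  w_II·f_II = 0.35 × 0.1579 = 0.0552651
  w_III·f_III = 0.21 × 6.59811e-08 = 1.3856e-08
  w_IV·f_IV = 0.39 × 1.68409e-14 = 6.56795e-15
Evidence: 0.0880163 + 0.0552651 + 1.3856e-08 + 6.56795e-15 = 0.143281
P(Type II | x) = 0.0552651 / 0.143281 ≈ 0.386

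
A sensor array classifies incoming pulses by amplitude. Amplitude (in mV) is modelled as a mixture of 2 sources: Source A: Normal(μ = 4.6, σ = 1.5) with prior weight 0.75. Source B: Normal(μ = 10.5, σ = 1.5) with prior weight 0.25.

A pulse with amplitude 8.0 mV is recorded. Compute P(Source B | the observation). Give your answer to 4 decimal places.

Posterior ∝ prior × likelihood, so P(k | x) ∝ π_k f_k(x); normalise over all components.
Component likelihoods at x = 8.0 mV:
  L_A = (1/(1.5·√(2π)))·exp(−(8.0−4.6)²/(2·1.5²)) = 0.265962·exp(-2.56889) = 0.0203781
  L_B = (1/(1.5·√(2π)))·exp(−(8.0−10.5)²/(2·1.5²)) = 0.265962·exp(-1.38889) = 0.0663181
Unnormalised posteriors:
  π_A·L_A = 0.75 × 0.0203781 = 0.0152836
  π_B·L_B = 0.25 × 0.0663181 = 0.0165795
Evidence: 0.0152836 + 0.0165795 = 0.0318631
Responsibility of Source B: 0.0165795 / 0.0318631 ≈ 0.5203

0.5203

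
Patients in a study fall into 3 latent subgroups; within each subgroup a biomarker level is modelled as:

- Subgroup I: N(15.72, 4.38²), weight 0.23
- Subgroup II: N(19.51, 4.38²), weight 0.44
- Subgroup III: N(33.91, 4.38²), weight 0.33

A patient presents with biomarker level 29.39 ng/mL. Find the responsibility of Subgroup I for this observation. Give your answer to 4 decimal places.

0.0077

P(component k | x) = π_k·f_k(x) / marginal(x), where marginal(x) = Σ_j π_j·f_j(x).
Component likelihoods at x = 29.39 ng/mL:
  p_I = (1/(4.38·√(2π)))·exp(−(29.39−15.72)²/(2·4.38²)) = 0.091083·exp(-4.87033) = 0.000698677
  p_II = (1/(4.38·√(2π)))·exp(−(29.39−19.51)²/(2·4.38²)) = 0.091083·exp(-2.54411) = 0.00715391
  p_III = (1/(4.38·√(2π)))·exp(−(29.39−33.91)²/(2·4.38²)) = 0.091083·exp(-0.53247) = 0.0534792
Multiply by the mixture weights:
  π_I·p_I = 0.23 × 0.000698677 = 0.000160696
  π_II·p_II = 0.44 × 0.00715391 = 0.00314772
  π_III·p_III = 0.33 × 0.0534792 = 0.0176482
Denominator: 0.000160696 + 0.00314772 + 0.0176482 = 0.0209566
P(Subgroup I | 29.39 ng/mL) = 0.000160696 / 0.0209566 ≈ 0.0077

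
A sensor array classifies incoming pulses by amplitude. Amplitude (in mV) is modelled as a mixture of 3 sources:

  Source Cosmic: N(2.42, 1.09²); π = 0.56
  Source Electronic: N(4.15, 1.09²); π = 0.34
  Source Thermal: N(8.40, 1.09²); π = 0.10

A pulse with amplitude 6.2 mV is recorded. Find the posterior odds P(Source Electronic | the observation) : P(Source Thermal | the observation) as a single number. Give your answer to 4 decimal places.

4.4462

Only the two components matter; the odds are (w_i f_i(x)) / (w_j f_j(x)).
Component likelihoods at x = 6.2 mV:
  f_Cosmic = (1/(1.09·√(2π)))·exp(−(6.2−2.42)²/(2·1.09²)) = 0.366002·exp(-6.01313) = 0.000895394
  f_Electronic = (1/(1.09·√(2π)))·exp(−(6.2−4.15)²/(2·1.09²)) = 0.366002·exp(-1.76858) = 0.0624308
  f_Thermal = (1/(1.09·√(2π)))·exp(−(6.2−8.40)²/(2·1.09²)) = 0.366002·exp(-2.03687) = 0.0477402
Odds = (0.34/0.10) × (0.0624308/0.0477402) = 3.4 × 1.30772 ≈ 4.4462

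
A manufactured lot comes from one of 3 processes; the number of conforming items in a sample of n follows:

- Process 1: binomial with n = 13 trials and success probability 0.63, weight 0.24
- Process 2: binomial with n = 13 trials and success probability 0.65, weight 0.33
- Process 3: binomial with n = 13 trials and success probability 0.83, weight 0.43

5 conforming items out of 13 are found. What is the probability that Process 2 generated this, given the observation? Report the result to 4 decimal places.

P(component k | x) = π_k·f_k(x) / marginal(x), where marginal(x) = Σ_j π_j·f_j(x).
Binomial probabilities:
  p_1 = C(13,5)·0.63^5·0.37^8 = 1287·0.0992437·0.000351248 = 0.0448637
  p_2 = C(13,5)·0.65^5·0.35^8 = 1287·0.116029·0.000225188 = 0.0336271
  p_3 = C(13,5)·0.83^5·0.17^8 = 1287·0.393904·6.97576e-07 = 0.000353639
Prior × likelihood for each component:
  π_1·p_1 = 0.24 × 0.0448637 = 0.0107673
  π_2·p_2 = 0.33 × 0.0336271 = 0.0110969
  π_3·p_3 = 0.43 × 0.000353639 = 0.000152065
Marginal: 0.0107673 + 0.0110969 + 0.000152065 = 0.0220163
P(Process 2 | the observation) ≈ 0.5040

0.5040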